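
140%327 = 140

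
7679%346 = 67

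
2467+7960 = 10427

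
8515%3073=2369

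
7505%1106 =869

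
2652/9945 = 4/15  =  0.27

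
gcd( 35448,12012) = 84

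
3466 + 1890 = 5356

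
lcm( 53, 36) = 1908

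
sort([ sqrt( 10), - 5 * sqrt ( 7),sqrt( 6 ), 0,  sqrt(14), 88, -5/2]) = [ - 5*sqrt(7), - 5/2, 0,sqrt( 6), sqrt( 10), sqrt(14),88]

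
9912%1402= 98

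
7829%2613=2603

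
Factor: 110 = 2^1*5^1*11^1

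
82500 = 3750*22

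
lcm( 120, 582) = 11640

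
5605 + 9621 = 15226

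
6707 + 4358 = 11065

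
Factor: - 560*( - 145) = 2^4*5^2 *7^1*29^1 = 81200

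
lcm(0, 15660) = 0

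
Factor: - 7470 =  - 2^1* 3^2*5^1*83^1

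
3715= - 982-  -4697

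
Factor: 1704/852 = 2 = 2^1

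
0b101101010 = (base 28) cq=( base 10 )362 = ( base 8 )552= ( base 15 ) 192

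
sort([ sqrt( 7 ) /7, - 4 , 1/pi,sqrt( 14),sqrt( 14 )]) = [ - 4,1/pi,sqrt( 7 )/7,sqrt (14),sqrt(14) ] 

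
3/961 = 3/961 = 0.00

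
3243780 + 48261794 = 51505574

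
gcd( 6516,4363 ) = 1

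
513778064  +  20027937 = 533806001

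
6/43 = 6/43 =0.14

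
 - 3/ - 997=3/997 = 0.00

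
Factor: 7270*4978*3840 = 138969830400 = 2^10*3^1* 5^2*19^1 * 131^1*727^1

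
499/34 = 14 + 23/34= 14.68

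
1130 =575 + 555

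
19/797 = 19/797  =  0.02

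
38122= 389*98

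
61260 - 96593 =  - 35333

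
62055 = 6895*9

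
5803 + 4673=10476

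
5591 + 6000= 11591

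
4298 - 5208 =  - 910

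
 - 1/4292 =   -  1/4292 = - 0.00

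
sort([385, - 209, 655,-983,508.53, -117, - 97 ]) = [ - 983,-209,- 117,-97, 385, 508.53, 655]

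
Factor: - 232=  -2^3*29^1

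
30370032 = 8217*3696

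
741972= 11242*66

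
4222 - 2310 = 1912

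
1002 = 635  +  367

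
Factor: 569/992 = 2^( - 5 )*31^( -1)*569^1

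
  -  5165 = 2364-7529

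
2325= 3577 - 1252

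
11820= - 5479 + 17299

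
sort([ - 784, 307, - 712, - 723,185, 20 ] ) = [-784, - 723, - 712, 20,185, 307]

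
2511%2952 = 2511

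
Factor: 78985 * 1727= 5^1 * 11^1*157^1 * 15797^1 =136407095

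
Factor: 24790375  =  5^3*198323^1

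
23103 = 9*2567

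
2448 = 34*72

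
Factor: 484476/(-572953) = -564/667 = -2^2*3^1*23^( - 1)*29^(-1 )*47^1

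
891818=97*9194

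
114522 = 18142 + 96380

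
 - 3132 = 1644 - 4776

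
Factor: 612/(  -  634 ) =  - 2^1*3^2*17^1*317^( - 1 ) = -306/317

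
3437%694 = 661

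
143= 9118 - 8975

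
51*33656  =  1716456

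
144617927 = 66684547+77933380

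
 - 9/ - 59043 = 3/19681 = 0.00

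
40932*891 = 36470412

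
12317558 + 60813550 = 73131108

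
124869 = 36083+88786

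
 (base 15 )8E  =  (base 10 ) 134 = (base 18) 78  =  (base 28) 4M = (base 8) 206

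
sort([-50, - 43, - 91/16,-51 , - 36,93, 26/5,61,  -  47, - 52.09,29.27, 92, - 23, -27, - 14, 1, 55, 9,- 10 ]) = [ - 52.09,-51,- 50, - 47, - 43,  -  36, - 27,  -  23, - 14, - 10,-91/16 , 1,26/5,  9,29.27, 55, 61,92,93]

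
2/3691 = 2/3691 = 0.00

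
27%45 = 27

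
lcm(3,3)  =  3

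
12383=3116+9267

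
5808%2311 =1186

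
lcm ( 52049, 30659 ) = 2238107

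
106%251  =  106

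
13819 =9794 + 4025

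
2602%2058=544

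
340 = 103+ 237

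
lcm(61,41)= 2501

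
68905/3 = 22968 + 1/3 = 22968.33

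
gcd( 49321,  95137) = 1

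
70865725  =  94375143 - 23509418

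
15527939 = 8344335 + 7183604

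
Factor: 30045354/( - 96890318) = -15022677/48445159 = - 3^1 * 7^(-1)*71^1* 109^(-1 )*63493^(-1 ) * 70529^1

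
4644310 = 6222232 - 1577922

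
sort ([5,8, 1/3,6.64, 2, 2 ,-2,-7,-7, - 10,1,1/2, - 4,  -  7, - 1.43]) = [-10, - 7, - 7, -7,-4, -2,  -  1.43, 1/3,1/2 , 1, 2,2, 5,6.64,8]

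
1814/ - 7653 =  - 1+5839/7653 = - 0.24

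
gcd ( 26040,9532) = 4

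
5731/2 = 2865  +  1/2 = 2865.50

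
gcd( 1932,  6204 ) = 12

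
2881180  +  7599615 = 10480795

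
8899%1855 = 1479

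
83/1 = 83 = 83.00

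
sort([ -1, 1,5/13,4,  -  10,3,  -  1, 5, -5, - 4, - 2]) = [ - 10, - 5, - 4, - 2, -1, - 1,5/13,  1, 3,4, 5]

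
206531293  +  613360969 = 819892262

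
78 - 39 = 39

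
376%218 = 158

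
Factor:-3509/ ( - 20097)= 11/63 = 3^( - 2)*7^( - 1)*11^1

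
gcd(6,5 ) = 1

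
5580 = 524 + 5056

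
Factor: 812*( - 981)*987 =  - 786216564 = - 2^2*3^3*7^2*29^1*47^1*109^1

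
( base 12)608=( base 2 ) 1101101000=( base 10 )872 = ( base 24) 1c8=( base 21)1KB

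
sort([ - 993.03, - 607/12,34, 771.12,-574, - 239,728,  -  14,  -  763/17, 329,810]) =[  -  993.03,-574,-239,-607/12, - 763/17,-14,34,329 , 728, 771.12,810 ] 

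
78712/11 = 7155 + 7/11 = 7155.64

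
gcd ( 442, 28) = 2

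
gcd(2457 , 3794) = 7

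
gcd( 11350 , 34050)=11350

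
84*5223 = 438732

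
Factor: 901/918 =2^( - 1 )*3^( - 3)*53^1= 53/54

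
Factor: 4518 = 2^1*3^2*251^1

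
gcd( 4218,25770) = 6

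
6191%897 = 809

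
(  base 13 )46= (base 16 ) 3A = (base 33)1P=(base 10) 58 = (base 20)2I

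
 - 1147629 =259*( - 4431 )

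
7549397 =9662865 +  - 2113468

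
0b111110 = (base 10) 62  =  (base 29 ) 24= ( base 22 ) 2I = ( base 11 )57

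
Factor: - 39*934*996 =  - 2^3*3^2*13^1*83^1 * 467^1 = - 36280296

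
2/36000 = 1/18000 = 0.00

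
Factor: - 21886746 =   -  2^1*3^1*7^1*19^1*27427^1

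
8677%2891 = 4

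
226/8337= 226/8337 = 0.03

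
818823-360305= 458518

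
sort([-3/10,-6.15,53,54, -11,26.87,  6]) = [ -11,- 6.15,-3/10, 6, 26.87, 53, 54]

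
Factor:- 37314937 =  - 11^1*751^1*4517^1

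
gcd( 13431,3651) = 3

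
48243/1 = 48243= 48243.00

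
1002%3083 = 1002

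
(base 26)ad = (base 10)273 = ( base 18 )f3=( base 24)B9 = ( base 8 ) 421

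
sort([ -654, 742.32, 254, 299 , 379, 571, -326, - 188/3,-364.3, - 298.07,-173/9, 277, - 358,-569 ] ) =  [-654,- 569,-364.3, - 358,-326, - 298.07, - 188/3 , - 173/9,254, 277,299, 379,571, 742.32 ]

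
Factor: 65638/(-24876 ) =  - 2^( -1 )*3^( - 2)*37^1*691^( - 1)*887^1 = -32819/12438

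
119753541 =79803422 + 39950119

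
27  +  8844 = 8871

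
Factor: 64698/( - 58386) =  -41/37 = - 37^( - 1 )*41^1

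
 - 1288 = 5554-6842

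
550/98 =5 + 30/49 = 5.61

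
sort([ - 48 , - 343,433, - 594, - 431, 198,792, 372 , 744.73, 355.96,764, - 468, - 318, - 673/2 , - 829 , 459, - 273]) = [- 829, - 594, -468, - 431, - 343,-673/2, - 318,  -  273, - 48 , 198 , 355.96, 372,433,459, 744.73,764,792]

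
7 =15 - 8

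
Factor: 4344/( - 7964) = -2^1 * 3^1*11^(  -  1) = - 6/11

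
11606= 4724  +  6882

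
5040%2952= 2088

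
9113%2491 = 1640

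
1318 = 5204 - 3886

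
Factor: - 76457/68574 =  - 2^( - 1 )*3^(- 1)*11^(  -  1 )*101^1*757^1*1039^( - 1) 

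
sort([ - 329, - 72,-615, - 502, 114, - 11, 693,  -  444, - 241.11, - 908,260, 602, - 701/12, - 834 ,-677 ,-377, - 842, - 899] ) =[ - 908, - 899, - 842, - 834, - 677, - 615, - 502, - 444, - 377, - 329, - 241.11, - 72, - 701/12,-11, 114 , 260, 602,693]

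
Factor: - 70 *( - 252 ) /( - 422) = -8820/211 = - 2^2 * 3^2 *5^1 *7^2*211^( - 1 ) 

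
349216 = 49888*7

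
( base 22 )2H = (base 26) 29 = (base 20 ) 31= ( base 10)61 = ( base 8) 75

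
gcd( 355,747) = 1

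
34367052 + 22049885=56416937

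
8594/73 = 8594/73 = 117.73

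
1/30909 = 1/30909 = 0.00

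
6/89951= 6/89951 = 0.00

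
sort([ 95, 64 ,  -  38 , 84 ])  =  [ - 38, 64,84 , 95]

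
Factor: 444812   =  2^2*61^1*1823^1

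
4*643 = 2572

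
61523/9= 61523/9 = 6835.89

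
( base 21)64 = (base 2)10000010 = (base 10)130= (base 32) 42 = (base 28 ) 4I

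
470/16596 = 235/8298  =  0.03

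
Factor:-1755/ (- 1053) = 5/3 = 3^( - 1)*5^1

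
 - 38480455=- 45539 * 845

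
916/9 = 916/9 = 101.78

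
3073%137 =59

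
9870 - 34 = 9836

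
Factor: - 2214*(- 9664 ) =21396096 = 2^7*3^3*41^1*151^1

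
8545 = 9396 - 851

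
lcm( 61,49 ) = 2989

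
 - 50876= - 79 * 644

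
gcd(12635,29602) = 361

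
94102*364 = 34253128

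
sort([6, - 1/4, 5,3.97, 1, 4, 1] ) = [-1/4, 1, 1,3.97, 4,5,6 ]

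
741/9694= 741/9694  =  0.08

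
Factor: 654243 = 3^1*218081^1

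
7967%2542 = 341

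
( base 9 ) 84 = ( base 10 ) 76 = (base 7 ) 136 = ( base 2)1001100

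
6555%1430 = 835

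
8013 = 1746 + 6267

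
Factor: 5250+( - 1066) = 4184=2^3*523^1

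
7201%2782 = 1637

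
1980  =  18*110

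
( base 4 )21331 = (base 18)1h7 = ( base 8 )1175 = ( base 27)ng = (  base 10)637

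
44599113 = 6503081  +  38096032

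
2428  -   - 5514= 7942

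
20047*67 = 1343149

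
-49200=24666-73866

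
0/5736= 0 = 0.00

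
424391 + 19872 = 444263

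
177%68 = 41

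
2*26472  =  52944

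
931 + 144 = 1075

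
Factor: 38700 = 2^2*3^2*5^2*43^1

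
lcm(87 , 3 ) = 87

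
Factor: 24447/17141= 87/61=3^1*29^1 * 61^( - 1)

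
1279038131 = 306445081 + 972593050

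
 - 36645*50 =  - 1832250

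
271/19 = 271/19 =14.26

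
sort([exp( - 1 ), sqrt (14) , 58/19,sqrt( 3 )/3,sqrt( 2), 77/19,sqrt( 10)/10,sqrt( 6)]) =[ sqrt (10)/10,exp( - 1 ),  sqrt( 3)/3,  sqrt( 2),  sqrt(6), 58/19,sqrt(14 ),77/19]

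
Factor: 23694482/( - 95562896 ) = - 11847241/47781448 = -2^(  -  3 ) * 7^1*11^( - 2)*13^(-1)*19^1 * 281^1*317^1*3797^ ( - 1)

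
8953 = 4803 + 4150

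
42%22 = 20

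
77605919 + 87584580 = 165190499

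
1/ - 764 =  - 1 + 763/764 = - 0.00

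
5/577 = 5/577 = 0.01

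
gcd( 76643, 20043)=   1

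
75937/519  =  75937/519=146.31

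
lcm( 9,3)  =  9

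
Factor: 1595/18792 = 55/648  =  2^( - 3)*3^(-4)*5^1*11^1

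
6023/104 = 57 + 95/104=57.91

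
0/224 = 0 = 0.00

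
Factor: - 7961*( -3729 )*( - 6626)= - 196703206194 = - 2^1*3^1*11^1*19^1*113^1*419^1 * 3313^1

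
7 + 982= 989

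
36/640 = 9/160 = 0.06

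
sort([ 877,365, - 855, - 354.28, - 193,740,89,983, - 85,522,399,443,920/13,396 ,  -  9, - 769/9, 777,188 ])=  [ - 855, - 354.28, - 193, - 769/9, - 85, - 9,920/13,89, 188, 365,396,399, 443,522,740,777,877,983] 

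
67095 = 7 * 9585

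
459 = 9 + 450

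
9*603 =5427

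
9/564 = 3/188 = 0.02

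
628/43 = 628/43=14.60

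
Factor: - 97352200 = -2^3*5^2*11^1  *17^1 * 19^1*137^1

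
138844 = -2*( - 69422 ) 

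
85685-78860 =6825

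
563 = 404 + 159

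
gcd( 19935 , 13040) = 5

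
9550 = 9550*1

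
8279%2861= 2557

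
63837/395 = 161+242/395 = 161.61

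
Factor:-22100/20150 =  - 2^1*17^1*31^ (-1) = -34/31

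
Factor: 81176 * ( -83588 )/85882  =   - 2^4*23^(-1 )*73^1*139^1*1867^ (-1)*20897^1 = -  3392669744/42941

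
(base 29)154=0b1111011110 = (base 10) 990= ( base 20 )29A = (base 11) 820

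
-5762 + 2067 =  - 3695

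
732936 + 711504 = 1444440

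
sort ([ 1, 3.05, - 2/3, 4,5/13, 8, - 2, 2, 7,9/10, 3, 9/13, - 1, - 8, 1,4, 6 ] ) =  [- 8, - 2, - 1, - 2/3, 5/13,9/13, 9/10, 1,  1, 2,3, 3.05, 4, 4,6, 7,8] 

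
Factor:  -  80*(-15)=1200 = 2^4*3^1*5^2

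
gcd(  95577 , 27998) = 1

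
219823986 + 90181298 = 310005284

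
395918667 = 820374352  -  424455685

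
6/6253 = 6/6253 = 0.00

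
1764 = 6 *294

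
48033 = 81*593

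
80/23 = 80/23=3.48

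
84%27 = 3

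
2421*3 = 7263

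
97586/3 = 32528 + 2/3 =32528.67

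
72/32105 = 72/32105 = 0.00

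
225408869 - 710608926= -485200057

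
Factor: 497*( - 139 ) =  - 69083 = - 7^1*71^1*139^1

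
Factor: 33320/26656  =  2^( - 2)* 5^1=   5/4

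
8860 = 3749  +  5111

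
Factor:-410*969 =-397290=- 2^1 * 3^1 * 5^1 * 17^1 * 19^1*41^1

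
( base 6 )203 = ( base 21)3C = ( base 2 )1001011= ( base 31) 2d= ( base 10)75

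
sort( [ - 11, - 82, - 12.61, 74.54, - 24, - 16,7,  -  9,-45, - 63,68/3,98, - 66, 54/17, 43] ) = [ - 82,-66, - 63, - 45, - 24, - 16, - 12.61, - 11,  -  9,54/17,7, 68/3, 43,74.54,98 ] 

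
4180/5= 836=836.00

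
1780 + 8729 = 10509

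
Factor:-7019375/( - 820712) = 2^(  -  3)*5^4*11^1*173^( - 1)*593^ ( - 1)*1021^1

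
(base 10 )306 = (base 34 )90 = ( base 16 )132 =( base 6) 1230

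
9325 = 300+9025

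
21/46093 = 21/46093 = 0.00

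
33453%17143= 16310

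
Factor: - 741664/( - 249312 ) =3^ (- 1)* 11^1*43^1*53^( - 1 ) = 473/159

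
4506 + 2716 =7222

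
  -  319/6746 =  - 1 + 6427/6746 = -0.05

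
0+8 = 8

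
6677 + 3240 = 9917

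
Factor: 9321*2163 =3^2*7^1*13^1 * 103^1 * 239^1 = 20161323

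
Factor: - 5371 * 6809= - 36571139 = - 11^1*41^1*131^1*619^1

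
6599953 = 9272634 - 2672681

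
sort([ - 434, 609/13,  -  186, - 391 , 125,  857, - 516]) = [-516, - 434, - 391,-186,609/13,125,857 ] 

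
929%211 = 85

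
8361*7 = 58527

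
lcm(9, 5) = 45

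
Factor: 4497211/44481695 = 5^( - 1)*71^1*97^1*653^1*8896339^( - 1)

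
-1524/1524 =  - 1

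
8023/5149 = 1 + 2874/5149 = 1.56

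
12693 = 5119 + 7574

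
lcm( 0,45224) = 0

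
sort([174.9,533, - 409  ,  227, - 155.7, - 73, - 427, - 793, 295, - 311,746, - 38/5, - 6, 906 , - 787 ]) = [ - 793 , - 787 ,-427,-409, - 311 , - 155.7, - 73, - 38/5, - 6,  174.9 , 227,295,533,746,906]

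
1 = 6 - 5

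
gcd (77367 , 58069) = 1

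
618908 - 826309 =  - 207401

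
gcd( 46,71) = 1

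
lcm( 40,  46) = 920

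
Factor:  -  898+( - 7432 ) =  - 2^1*5^1*7^2*17^1 = - 8330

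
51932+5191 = 57123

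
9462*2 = 18924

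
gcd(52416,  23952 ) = 48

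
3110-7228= - 4118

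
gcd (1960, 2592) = 8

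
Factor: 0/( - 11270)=0^1 = 0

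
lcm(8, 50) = 200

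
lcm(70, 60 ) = 420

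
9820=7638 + 2182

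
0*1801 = 0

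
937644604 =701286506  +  236358098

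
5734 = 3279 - -2455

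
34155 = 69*495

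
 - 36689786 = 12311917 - 49001703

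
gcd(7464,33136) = 8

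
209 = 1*209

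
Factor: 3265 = 5^1*653^1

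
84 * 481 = 40404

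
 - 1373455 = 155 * ( - 8861)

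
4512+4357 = 8869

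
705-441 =264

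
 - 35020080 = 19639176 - 54659256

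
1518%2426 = 1518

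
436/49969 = 436/49969 =0.01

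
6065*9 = 54585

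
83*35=2905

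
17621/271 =17621/271  =  65.02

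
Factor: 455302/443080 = 2^(- 2) *5^( - 1) * 11^ ( - 1) * 19^( - 1 )*53^( - 1 )*227651^1 = 227651/221540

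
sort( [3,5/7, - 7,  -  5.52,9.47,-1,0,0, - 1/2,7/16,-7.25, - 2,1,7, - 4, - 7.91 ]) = [  -  7.91 , - 7.25, - 7,-5.52, - 4, - 2,-1, - 1/2, 0, 0, 7/16,5/7,1, 3,7,  9.47]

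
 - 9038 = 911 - 9949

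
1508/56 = 377/14=26.93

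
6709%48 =37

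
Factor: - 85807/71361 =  - 3^( - 4)*53^1* 881^( - 1)* 1619^1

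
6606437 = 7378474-772037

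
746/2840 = 373/1420 = 0.26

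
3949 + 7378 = 11327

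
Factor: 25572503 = 11^3* 19213^1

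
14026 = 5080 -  - 8946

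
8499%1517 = 914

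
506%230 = 46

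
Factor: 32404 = 2^2*8101^1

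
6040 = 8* 755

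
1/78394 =1/78394=0.00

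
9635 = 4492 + 5143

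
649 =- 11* ( - 59)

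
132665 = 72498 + 60167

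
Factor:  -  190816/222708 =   -  2^3*3^( - 1) * 89^1*277^(-1) = - 712/831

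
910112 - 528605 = 381507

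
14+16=30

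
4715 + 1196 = 5911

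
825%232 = 129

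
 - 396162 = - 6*66027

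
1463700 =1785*820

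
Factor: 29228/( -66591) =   -  2^2*3^(-2)*7^(-2) * 151^(-1 )*7307^1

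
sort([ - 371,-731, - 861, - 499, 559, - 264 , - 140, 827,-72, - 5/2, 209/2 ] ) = [ - 861, - 731 , - 499, - 371,-264, - 140, - 72,-5/2,209/2,  559, 827 ]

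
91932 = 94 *978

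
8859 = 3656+5203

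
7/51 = 7/51 = 0.14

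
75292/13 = 75292/13 = 5791.69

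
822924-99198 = 723726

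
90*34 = 3060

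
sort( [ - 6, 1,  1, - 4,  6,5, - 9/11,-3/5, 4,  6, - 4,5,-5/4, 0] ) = [ - 6, - 4,-4, - 5/4, - 9/11, - 3/5,0,1,  1, 4,  5,  5,6,  6 ] 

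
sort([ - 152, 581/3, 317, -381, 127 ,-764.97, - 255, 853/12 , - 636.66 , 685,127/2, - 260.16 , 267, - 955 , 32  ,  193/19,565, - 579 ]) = [ - 955,- 764.97 ,- 636.66 ,-579,  -  381 , - 260.16, - 255, -152 , 193/19, 32, 127/2,853/12, 127,  581/3, 267,317,  565, 685]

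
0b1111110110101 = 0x1FB5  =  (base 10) 8117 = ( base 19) 1394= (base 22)GGL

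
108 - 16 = 92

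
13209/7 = 1887 = 1887.00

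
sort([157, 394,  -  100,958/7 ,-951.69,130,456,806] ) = [ - 951.69,  -  100,  130,958/7,157,394 , 456, 806]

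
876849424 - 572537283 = 304312141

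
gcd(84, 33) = 3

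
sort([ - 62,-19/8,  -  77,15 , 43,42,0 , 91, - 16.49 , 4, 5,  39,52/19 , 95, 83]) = [-77 , - 62,-16.49, - 19/8 , 0  ,  52/19,4,5,  15, 39 , 42 , 43,83,  91, 95 ] 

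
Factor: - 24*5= - 120 =- 2^3*3^1 * 5^1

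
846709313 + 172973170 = 1019682483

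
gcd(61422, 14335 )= 1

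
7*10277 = 71939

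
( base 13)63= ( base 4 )1101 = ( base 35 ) 2b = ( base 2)1010001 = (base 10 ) 81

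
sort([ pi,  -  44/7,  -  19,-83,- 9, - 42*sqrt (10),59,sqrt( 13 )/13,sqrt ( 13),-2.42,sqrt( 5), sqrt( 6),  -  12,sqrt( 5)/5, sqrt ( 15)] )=[-42*sqrt(10) ,-83, - 19,-12, - 9,  -  44/7, - 2.42, sqrt ( 13)/13,sqrt(5)/5,sqrt( 5), sqrt( 6),pi,sqrt(13), sqrt( 15) , 59 ] 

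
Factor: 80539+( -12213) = 68326 = 2^1*127^1 * 269^1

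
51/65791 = 51/65791 = 0.00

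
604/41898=302/20949 = 0.01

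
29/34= 29/34 = 0.85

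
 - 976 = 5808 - 6784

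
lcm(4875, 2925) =14625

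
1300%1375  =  1300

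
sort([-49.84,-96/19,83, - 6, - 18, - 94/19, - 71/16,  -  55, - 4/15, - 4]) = [-55, - 49.84, - 18 , - 6, - 96/19, - 94/19,-71/16, - 4, - 4/15,83]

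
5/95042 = 5/95042 = 0.00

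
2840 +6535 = 9375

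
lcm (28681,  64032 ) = 2753376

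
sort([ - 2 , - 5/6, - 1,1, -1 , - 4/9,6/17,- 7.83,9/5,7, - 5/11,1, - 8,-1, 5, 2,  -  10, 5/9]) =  [ - 10,-8 , - 7.83, - 2,  -  1, - 1, - 1,-5/6, - 5/11, -4/9,6/17 , 5/9, 1,1, 9/5,2,5,7 ] 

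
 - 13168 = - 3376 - 9792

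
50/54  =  25/27 = 0.93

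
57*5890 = 335730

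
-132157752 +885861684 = 753703932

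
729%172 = 41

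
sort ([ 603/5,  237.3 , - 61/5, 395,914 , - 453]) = [ - 453, - 61/5, 603/5 , 237.3,395,914]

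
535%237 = 61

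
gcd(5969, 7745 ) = 1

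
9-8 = 1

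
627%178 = 93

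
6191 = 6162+29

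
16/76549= 16/76549 = 0.00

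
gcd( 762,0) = 762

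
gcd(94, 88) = 2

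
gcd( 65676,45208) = 4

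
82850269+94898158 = 177748427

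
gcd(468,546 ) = 78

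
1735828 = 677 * 2564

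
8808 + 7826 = 16634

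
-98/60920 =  - 49/30460 = - 0.00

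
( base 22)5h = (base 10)127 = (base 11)106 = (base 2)1111111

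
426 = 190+236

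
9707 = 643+9064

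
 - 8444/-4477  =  8444/4477 = 1.89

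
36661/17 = 36661/17 = 2156.53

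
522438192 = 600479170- 78040978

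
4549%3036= 1513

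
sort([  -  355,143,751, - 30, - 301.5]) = [-355,-301.5,-30,143,751] 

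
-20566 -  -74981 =54415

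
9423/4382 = 9423/4382 = 2.15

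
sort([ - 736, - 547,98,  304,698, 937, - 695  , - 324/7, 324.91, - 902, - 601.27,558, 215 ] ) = [  -  902, - 736, - 695 , -601.27 , - 547, - 324/7, 98 , 215,304 , 324.91, 558, 698, 937 ] 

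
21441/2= 21441/2 = 10720.50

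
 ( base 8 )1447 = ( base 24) 19f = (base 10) 807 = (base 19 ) 249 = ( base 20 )207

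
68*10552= 717536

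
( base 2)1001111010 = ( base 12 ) 44a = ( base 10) 634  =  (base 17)235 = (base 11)527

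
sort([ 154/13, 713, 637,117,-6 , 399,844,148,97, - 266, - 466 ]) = [-466, - 266, - 6, 154/13,97,117, 148, 399, 637,713 , 844]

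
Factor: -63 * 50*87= - 2^1 * 3^3*5^2*7^1*29^1 = - 274050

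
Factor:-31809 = - 3^1 * 23^1*461^1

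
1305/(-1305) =-1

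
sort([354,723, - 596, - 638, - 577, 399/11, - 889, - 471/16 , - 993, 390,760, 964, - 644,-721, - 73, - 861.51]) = [ -993, - 889,- 861.51, - 721,-644, - 638,-596 , - 577, - 73, -471/16, 399/11, 354,390,723,760,964] 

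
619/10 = 61 + 9/10 = 61.90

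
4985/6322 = 4985/6322 = 0.79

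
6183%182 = 177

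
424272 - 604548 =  - 180276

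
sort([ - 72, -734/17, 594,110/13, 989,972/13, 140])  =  [  -  72,-734/17, 110/13,972/13, 140, 594, 989 ]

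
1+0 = 1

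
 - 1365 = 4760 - 6125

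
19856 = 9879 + 9977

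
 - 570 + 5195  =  4625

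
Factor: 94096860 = 2^2*3^1*5^1 * 11^2*13^1 * 997^1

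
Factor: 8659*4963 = 7^2*709^1* 1237^1=42974617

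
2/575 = 2/575 = 0.00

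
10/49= 10/49=0.20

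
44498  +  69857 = 114355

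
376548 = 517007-140459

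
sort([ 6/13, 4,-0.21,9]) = [ - 0.21, 6/13,4,9 ]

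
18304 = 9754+8550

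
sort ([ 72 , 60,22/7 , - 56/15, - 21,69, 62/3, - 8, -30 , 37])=[ - 30, - 21, - 8, - 56/15, 22/7,62/3,37,  60,69, 72 ]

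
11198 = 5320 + 5878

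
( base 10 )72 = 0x48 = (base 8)110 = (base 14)52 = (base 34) 24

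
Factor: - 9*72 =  - 648 = - 2^3*3^4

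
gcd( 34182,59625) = 9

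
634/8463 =634/8463 = 0.07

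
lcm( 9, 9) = 9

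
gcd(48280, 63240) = 680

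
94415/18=5245 + 5/18=5245.28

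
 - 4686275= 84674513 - 89360788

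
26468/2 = 13234 = 13234.00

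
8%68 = 8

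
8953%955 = 358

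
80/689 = 80/689 = 0.12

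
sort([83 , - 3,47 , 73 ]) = [ - 3,47 , 73,83 ] 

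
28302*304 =8603808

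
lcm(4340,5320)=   164920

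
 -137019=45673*( - 3)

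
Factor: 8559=3^3 * 317^1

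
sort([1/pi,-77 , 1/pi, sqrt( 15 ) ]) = [ - 77, 1/pi, 1/pi,  sqrt(15)] 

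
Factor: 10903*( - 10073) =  - 7^1 * 1439^1 * 10903^1 = - 109825919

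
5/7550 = 1/1510 =0.00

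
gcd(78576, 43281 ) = 3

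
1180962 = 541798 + 639164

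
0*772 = 0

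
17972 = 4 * 4493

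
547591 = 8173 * 67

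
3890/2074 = 1945/1037=1.88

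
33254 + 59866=93120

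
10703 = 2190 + 8513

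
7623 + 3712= 11335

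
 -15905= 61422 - 77327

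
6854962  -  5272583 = 1582379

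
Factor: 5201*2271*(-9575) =-113094834825 = -3^1*5^2* 7^1*383^1* 743^1*757^1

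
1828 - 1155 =673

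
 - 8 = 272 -280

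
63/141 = 21/47 = 0.45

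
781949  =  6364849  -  5582900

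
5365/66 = 5365/66=81.29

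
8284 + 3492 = 11776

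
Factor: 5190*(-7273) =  - 37746870 = - 2^1*3^1 * 5^1*7^1*173^1*1039^1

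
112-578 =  - 466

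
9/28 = 9/28=0.32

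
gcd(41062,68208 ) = 98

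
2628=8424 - 5796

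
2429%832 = 765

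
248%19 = 1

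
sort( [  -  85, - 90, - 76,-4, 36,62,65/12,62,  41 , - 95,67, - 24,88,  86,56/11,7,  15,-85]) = [ - 95, - 90,-85, - 85, - 76, - 24, - 4, 56/11,65/12,7, 15,36,  41,62,62,67, 86,  88 ] 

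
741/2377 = 741/2377 = 0.31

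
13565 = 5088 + 8477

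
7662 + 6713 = 14375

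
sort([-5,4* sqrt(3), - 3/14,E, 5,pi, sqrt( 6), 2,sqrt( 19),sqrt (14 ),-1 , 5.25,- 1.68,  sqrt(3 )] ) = [ - 5, -1.68,  -  1, - 3/14, sqrt( 3), 2,  sqrt(6 ), E, pi,sqrt( 14 ), sqrt( 19),5,5.25, 4*sqrt(3)]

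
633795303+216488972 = 850284275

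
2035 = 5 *407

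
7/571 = 7/571=0.01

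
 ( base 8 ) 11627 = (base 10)5015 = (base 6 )35115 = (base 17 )1060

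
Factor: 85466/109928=283/364 = 2^( - 2 )*7^( - 1)*13^( - 1 )* 283^1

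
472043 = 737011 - 264968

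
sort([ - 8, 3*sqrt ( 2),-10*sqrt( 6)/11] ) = [  -  8,- 10*sqrt(6)/11,3* sqrt( 2 ) ]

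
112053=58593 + 53460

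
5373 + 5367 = 10740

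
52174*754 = 39339196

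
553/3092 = 553/3092 = 0.18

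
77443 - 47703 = 29740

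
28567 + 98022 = 126589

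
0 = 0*692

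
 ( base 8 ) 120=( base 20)40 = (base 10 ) 80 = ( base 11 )73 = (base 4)1100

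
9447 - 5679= 3768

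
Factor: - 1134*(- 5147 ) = 2^1*3^4*7^1*5147^1 = 5836698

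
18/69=6/23= 0.26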